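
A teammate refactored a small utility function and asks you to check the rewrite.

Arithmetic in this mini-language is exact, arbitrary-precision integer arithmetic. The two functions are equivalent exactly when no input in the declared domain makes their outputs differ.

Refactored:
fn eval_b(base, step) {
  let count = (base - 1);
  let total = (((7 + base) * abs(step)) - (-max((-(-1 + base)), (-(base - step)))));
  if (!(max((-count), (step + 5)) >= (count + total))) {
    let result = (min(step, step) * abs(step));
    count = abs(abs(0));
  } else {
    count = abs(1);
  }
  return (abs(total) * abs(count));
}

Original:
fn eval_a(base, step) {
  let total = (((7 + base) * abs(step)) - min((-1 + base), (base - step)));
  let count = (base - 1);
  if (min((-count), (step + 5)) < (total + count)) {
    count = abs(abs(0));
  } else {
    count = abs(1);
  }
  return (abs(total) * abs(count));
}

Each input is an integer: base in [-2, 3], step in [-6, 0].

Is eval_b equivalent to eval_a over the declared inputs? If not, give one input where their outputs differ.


The rewrite breaks on base=2, step=0, where the results are 0 and 1.
eval_a: total=-1, then count=1, then (min((-count), (step + 5)) < (total + count)) is true, then count=0, then returns 0
eval_b: count=1, then total=-1, then (!(max((-count), (step + 5)) >= (count + total))) is false, then count=1, then returns 1
verdict: not equivalent; witness: base=2, step=0


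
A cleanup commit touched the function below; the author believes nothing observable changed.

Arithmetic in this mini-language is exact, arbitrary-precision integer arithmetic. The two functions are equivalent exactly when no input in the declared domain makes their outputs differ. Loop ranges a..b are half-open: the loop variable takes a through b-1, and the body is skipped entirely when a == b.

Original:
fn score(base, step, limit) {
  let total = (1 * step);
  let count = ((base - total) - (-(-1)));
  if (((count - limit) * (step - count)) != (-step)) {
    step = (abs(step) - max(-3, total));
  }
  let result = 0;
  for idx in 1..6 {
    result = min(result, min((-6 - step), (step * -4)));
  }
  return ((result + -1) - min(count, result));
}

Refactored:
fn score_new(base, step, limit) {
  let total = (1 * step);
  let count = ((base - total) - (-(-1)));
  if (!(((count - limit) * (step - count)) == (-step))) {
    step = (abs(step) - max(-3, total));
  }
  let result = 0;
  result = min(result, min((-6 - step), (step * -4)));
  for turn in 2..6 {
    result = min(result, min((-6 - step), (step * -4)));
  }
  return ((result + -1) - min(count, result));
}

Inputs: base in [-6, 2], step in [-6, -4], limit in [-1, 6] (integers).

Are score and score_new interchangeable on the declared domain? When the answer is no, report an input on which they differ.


Side by side, the visible changes include: boolean connective usage differs; and arithmetic usage differs; and min/max/abs usage differs; and loop structure differs; and comparison usage differs; and local variable names differ; and statement counts differ; and constant usage differs.
One worked example (base=0, step=-4, limit=0) — score: total := -4 | count := 3 | (((count - limit) * (step - count)) != (-step)): true | step := 7 | result := 0 | iter idx=1: | result := -28 | iter idx=2: | result := -28 | iter idx=3: | result := -28 | iter idx=4: | result := -28 | iter idx=5: | result := -28 | result -1; score_new: total := -4 | count := 3 | (!(((count - limit) * (step - count)) == (-step))): true | step := 7 | result := 0 | result := -28 | iter turn=2: | result := -28 | iter turn=3: | result := -28 | iter turn=4: | result := -28 | iter turn=5: | result := -28 | result -1; agreement on -1.
Every one of the 216 inputs gives matching results.
verdict: equivalent


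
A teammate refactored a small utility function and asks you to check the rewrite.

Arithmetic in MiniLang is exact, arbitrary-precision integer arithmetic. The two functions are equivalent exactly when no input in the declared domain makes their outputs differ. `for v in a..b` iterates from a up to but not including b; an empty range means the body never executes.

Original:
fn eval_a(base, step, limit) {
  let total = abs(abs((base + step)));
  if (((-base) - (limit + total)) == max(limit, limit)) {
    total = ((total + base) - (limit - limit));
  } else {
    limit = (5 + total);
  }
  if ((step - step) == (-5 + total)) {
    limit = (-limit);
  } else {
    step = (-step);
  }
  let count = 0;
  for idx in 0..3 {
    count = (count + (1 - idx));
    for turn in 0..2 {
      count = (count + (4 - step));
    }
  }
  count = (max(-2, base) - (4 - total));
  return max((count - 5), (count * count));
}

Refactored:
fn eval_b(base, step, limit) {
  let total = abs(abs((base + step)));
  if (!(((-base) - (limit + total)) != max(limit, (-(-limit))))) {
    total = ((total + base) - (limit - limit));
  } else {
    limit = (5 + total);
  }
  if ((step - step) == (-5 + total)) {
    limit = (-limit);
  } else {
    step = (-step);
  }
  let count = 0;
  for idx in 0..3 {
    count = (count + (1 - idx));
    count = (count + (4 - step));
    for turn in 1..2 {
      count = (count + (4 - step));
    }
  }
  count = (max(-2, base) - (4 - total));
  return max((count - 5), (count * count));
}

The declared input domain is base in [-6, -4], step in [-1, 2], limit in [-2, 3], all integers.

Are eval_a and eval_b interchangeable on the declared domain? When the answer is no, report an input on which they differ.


The two are interchangeable: boolean connective usage differs, comparison usage differs, constant usage differs, arithmetic usage differs, loop structure differs, statement counts differ, and every declared input agrees.
Tracing base=-5, step=2, limit=-1: eval_a: total becomes 3; next (((-base) - (limit + total)) == max(limit, limit)) evaluates to false; next limit becomes 8; next ((step - step) == (-5 + total)) evaluates to false; next step becomes -2; next count becomes 0; next at idx=0:; next count becomes 1; next at turn=0:; next count becomes 7; next at turn=1:; next count becomes 13; next at idx=1:; next count becomes 13; next at turn=0:; next count becomes 19; next at turn=1:; next count becomes 25; next at idx=2:; next count becomes 24; next at turn=0:; next count becomes 30; next at turn=1:; next count becomes 36; next count becomes -3; next final value 9 | eval_b: total becomes 3; next (!(((-base) - (limit + total)) != max(limit, (-(-limit))))) evaluates to false; next limit becomes 8; next ((step - step) == (-5 + total)) evaluates to false; next step becomes -2; next count becomes 0; next at idx=0:; next count becomes 1; next count becomes 7; next at turn=1:; next count becomes 13; next at idx=1:; next count becomes 13; next count becomes 19; next at turn=1:; next count becomes 25; next at idx=2:; next count becomes 24; next count becomes 30; next at turn=1:; next count becomes 36; next count becomes -3; next final value 9 — matching result 9.
Sweeping the whole domain (72 inputs) finds no disagreement.
verdict: equivalent


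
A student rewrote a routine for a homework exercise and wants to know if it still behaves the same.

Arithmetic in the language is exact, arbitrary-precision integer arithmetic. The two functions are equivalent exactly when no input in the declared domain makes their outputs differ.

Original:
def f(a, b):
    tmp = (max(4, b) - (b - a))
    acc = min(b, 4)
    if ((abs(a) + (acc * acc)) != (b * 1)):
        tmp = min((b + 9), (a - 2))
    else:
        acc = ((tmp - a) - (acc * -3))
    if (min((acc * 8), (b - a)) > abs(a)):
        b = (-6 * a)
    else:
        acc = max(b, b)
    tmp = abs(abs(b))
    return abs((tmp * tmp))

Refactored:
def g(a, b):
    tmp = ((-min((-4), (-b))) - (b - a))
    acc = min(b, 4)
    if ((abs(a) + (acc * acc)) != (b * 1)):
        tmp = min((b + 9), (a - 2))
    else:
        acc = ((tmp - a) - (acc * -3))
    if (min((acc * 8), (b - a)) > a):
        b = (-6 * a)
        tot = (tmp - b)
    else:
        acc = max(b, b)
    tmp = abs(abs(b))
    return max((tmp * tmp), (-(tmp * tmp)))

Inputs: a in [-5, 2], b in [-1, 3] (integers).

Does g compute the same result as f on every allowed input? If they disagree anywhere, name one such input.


Consider the input a=-5, b=0.
f: tmp = -1; acc = 0; ((abs(a) + (acc * acc)) != (b * 1)) -> true; tmp = -7; (min((acc * 8), (b - a)) > abs(a)) -> false; acc = 0; tmp = 0; return 0
g: tmp = -1; acc = 0; ((abs(a) + (acc * acc)) != (b * 1)) -> true; tmp = -7; (min((acc * 8), (b - a)) > a) -> true; b = 30; tot = -37; tmp = 30; return 900
0 vs 900 — the two versions disagree here.
verdict: not equivalent; witness: a=-5, b=0


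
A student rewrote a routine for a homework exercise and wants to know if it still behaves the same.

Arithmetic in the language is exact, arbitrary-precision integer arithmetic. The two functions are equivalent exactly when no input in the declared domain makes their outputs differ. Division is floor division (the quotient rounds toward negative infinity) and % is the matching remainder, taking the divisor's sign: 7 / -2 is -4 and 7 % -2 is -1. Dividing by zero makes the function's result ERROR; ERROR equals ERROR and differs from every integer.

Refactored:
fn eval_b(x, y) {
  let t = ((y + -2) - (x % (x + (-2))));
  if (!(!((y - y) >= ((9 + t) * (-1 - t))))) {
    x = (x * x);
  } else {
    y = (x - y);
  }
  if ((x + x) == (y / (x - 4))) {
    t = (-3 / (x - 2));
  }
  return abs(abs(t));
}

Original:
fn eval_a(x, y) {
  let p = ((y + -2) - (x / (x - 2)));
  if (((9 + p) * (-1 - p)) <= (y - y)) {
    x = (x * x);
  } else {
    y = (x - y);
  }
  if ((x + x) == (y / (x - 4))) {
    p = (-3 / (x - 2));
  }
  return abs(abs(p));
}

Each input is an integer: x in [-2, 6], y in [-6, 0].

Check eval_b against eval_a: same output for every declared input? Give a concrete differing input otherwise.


The rewrite breaks on x=-2, y=-6, where the results are 8 and 6.
eval_a: p=-8, then (((9 + p) * (-1 - p)) <= (y - y)) is false, then y=4, then ((x + x) == (y / (x - 4))) is false, then returns 8
eval_b: t=-6, then (!(!((y - y) >= ((9 + t) * (-1 - t))))) is false, then y=4, then ((x + x) == (y / (x - 4))) is false, then returns 6
verdict: not equivalent; witness: x=-2, y=-6


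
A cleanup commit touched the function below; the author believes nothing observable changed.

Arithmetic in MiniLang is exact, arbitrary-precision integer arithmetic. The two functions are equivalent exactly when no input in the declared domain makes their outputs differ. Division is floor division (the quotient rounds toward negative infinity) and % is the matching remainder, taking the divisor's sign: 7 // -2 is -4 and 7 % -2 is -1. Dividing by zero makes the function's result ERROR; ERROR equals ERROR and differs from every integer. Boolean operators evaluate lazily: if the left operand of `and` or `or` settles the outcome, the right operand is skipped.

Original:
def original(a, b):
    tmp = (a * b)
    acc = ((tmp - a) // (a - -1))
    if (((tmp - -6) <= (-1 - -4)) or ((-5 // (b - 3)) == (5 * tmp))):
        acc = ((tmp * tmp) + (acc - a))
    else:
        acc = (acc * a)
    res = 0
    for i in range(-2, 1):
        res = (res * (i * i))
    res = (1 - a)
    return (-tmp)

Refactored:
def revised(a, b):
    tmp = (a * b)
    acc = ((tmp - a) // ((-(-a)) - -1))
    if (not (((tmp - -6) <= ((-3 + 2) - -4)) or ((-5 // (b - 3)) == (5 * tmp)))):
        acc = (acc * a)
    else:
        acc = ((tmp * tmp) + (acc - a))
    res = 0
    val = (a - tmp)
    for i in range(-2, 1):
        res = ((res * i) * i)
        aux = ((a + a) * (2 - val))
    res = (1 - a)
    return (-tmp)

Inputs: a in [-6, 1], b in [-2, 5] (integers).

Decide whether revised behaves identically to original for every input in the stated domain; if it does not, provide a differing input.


The two versions differ — the changes include constant usage differs; statement counts differ; boolean connective usage differs; local variable names differ; arithmetic usage differs.
Spot check at a=-2, b=0 — original: tmp=0, then acc=-2, then (((tmp - -6) <= (-1 - -4)) or ((-5 // (b - 3)) == (5 * tmp))) is false, then acc=4, then res=0, then (i=-2), then res=0, then (i=-1), then res=0, then (i=0), then res=0, then res=3, then returns 0. revised: tmp=0, then acc=-2, then (not (((tmp - -6) <= ((-3 + 2) - -4)) or ((-5 // (b - 3)) == (5 * tmp)))) is true, then acc=4, then res=0, then val=-2, then (i=-2), then res=0, then aux=-16, then (i=-1), then res=0, then aux=-16, then (i=0), then res=0, then aux=-16, then res=3, then returns 0. Both give 0.
Across all 64 domain points the two functions coincide.
verdict: equivalent


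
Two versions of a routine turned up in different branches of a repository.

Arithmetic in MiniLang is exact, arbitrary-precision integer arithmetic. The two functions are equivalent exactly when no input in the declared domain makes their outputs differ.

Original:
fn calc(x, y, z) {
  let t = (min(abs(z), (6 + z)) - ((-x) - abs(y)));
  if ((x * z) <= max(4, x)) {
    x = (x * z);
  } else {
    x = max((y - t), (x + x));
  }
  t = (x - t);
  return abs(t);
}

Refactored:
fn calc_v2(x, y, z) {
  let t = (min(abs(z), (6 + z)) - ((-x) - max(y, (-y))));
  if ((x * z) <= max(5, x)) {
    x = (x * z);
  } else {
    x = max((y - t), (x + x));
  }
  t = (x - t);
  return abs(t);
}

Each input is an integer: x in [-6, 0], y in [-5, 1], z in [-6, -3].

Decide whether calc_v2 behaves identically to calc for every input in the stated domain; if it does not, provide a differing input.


Run the pair on x=-1, y=-5, z=-5.
calc: t := 5 | ((x * z) <= max(4, x)): false | x := -2 | t := -7 | result 7
calc_v2: t := 5 | ((x * z) <= max(5, x)): true | x := 5 | t := 0 | result 0
7 vs 0 — the two versions disagree here.
verdict: not equivalent; witness: x=-1, y=-5, z=-5


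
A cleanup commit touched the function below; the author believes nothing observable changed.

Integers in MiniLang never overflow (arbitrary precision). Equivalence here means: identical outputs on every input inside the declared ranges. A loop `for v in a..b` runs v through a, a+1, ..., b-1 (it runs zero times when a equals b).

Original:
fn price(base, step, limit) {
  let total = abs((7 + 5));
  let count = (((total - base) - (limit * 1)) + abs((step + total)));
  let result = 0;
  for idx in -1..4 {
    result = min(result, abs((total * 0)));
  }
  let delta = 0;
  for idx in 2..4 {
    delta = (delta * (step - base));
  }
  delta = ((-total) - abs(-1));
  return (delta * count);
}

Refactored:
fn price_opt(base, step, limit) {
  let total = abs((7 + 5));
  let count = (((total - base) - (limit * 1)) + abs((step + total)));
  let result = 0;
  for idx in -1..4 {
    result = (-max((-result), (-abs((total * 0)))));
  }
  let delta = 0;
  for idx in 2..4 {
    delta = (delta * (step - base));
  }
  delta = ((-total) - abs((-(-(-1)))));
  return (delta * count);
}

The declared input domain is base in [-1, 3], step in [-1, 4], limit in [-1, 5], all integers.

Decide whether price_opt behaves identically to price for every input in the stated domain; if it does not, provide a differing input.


Reading the diff, among the changes: min/max/abs usage differs.
As a probe, take base=3, step=-1, limit=-1: price runs total=12, then count=21, then result=0, then (idx=-1), then result=0, then (idx=0), then result=0, then (idx=1), then result=0, then (idx=2), then result=0, then (idx=3), then result=0, then delta=0, then (idx=2), then delta=0, then (idx=3), then delta=0, then delta=-13, then returns -273; price_opt runs total=12, then count=21, then result=0, then (idx=-1), then result=0, then (idx=0), then result=0, then (idx=1), then result=0, then (idx=2), then result=0, then (idx=3), then result=0, then delta=0, then (idx=2), then delta=0, then (idx=3), then delta=0, then delta=-13, then returns -273; both end at -273.
Across all 210 domain points the two functions coincide.
verdict: equivalent


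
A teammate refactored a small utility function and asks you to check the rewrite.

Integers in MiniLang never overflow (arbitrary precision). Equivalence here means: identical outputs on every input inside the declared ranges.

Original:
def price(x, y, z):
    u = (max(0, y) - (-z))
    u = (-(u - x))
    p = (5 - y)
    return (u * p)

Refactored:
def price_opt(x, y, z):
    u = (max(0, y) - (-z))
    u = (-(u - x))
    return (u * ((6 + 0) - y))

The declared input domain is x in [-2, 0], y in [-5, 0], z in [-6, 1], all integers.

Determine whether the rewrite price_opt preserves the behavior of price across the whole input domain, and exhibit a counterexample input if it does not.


Evaluate both at x=-2, y=-5, z=-6.
price: u = -6; u = 4; p = 10; return 40
price_opt: u = -6; u = 4; return 44
40 against 44: the behavior changed.
verdict: not equivalent; witness: x=-2, y=-5, z=-6


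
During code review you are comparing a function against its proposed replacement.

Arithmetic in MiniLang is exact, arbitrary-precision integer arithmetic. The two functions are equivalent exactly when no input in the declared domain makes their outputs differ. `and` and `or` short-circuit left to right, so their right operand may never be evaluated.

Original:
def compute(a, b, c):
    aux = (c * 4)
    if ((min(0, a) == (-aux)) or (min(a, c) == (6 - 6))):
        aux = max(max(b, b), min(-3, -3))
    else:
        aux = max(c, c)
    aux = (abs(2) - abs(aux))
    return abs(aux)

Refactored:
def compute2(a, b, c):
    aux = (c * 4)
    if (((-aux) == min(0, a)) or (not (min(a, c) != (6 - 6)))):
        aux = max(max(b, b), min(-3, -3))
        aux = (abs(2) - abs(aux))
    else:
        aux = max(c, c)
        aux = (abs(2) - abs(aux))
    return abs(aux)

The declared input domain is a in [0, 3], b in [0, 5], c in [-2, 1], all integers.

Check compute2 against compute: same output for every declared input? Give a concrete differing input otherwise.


This is a faithful refactor — comparison usage differs, constant usage differs, arithmetic usage differs, statement counts differ, min/max/abs usage differs, boolean connective usage differs, but the computed results match everywhere.
As a probe, take a=2, b=0, c=0: compute runs aux becomes 0; next ((min(0, a) == (-aux)) or (min(a, c) == (6 - 6))) evaluates to true; next aux becomes 0; next aux becomes 2; next final value 2; compute2 runs aux becomes 0; next (((-aux) == min(0, a)) or (not (min(a, c) != (6 - 6)))) evaluates to true; next aux becomes 0; next aux becomes 2; next final value 2; both end at 2.
Across all 96 domain points the two functions coincide.
verdict: equivalent


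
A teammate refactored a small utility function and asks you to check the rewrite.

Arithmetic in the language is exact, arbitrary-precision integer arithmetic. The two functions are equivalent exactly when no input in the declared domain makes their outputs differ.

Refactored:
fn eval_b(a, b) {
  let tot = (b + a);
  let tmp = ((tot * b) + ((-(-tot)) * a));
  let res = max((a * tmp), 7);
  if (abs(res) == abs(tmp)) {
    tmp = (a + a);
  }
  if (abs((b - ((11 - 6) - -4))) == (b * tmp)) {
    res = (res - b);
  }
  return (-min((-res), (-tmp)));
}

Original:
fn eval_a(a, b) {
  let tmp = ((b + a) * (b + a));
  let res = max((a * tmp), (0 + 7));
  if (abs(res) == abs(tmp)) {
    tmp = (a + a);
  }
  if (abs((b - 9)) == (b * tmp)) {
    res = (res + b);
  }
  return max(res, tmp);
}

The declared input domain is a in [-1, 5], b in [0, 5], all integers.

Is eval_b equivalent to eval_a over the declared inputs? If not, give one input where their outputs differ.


The rewrite breaks on a=1, b=3, where the results are 19 and 13.
eval_a: tmp := 16 | res := 16 | (abs(res) == abs(tmp)): true | tmp := 2 | (abs((b - 9)) == (b * tmp)): true | res := 19 | result 19
eval_b: tot := 4 | tmp := 16 | res := 16 | (abs(res) == abs(tmp)): true | tmp := 2 | (abs((b - ((11 - 6) - -4))) == (b * tmp)): true | res := 13 | result 13
verdict: not equivalent; witness: a=1, b=3


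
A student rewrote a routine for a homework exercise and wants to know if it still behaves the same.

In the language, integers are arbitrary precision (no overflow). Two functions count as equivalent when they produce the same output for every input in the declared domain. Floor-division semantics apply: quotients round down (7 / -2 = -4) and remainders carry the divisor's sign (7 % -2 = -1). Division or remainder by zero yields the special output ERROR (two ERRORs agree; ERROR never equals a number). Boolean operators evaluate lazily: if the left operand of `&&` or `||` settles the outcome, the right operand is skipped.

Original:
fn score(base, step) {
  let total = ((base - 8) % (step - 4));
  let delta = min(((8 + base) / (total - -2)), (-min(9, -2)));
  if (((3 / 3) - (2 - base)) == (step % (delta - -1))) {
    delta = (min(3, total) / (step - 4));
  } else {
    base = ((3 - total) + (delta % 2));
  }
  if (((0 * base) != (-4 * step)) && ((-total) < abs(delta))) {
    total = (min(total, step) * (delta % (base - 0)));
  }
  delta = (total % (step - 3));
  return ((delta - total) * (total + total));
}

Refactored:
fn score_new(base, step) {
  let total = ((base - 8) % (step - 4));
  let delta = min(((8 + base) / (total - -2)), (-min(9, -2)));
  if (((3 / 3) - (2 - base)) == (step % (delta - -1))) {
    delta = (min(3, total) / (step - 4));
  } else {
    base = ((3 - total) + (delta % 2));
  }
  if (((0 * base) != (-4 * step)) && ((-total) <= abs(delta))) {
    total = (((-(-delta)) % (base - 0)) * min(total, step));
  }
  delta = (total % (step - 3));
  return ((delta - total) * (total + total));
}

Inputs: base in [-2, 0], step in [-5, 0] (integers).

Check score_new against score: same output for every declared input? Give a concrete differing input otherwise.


The rewrite breaks on base=-1, step=-1, where the results are -32 and -288.
score: total becomes -4; next delta becomes -4; next (((3 / 3) - (2 - base)) == (step % (delta - -1))) evaluates to false; next base becomes 7; next (((0 * base) != (-4 * step)) && ((-total) < abs(delta))) evaluates to false; next delta becomes 0; next final value -32
score_new: total becomes -4; next delta becomes -4; next (((3 / 3) - (2 - base)) == (step % (delta - -1))) evaluates to false; next base becomes 7; next (((0 * base) != (-4 * step)) && ((-total) <= abs(delta))) evaluates to true; next total becomes -12; next delta becomes 0; next final value -288
verdict: not equivalent; witness: base=-1, step=-1


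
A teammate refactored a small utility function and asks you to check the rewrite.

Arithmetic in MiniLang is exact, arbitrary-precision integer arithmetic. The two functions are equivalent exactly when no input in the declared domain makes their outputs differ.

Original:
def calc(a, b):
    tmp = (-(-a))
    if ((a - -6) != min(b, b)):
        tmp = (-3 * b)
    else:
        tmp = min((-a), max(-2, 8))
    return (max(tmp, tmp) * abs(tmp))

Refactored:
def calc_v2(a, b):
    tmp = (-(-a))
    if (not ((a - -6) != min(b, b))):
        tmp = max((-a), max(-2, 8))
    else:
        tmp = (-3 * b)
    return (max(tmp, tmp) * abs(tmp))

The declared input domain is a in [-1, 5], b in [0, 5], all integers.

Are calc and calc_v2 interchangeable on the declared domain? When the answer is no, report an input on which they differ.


Try a=-1, b=5.
calc: tmp := -1 | ((a - -6) != min(b, b)): false | tmp := 1 | result 1
calc_v2: tmp := -1 | (not ((a - -6) != min(b, b))): true | tmp := 8 | result 64
1 != 64, so the rewrite changes behavior.
verdict: not equivalent; witness: a=-1, b=5


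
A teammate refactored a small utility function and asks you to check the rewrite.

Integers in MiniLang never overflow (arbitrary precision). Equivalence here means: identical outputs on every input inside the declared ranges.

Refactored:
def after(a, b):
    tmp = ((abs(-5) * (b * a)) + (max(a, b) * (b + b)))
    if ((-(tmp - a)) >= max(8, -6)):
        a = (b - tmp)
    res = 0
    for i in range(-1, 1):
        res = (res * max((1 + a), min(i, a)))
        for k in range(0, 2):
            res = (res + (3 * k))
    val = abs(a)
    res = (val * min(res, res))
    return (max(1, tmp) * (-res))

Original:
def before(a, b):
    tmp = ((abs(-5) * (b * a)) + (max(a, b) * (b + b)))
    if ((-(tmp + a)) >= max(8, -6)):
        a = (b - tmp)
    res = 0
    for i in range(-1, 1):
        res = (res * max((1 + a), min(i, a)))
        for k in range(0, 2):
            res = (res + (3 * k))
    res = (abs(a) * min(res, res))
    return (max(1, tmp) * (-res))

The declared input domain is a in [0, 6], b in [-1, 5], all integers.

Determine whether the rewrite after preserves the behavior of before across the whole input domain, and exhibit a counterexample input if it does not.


These are not equivalent — on a=1, b=-1 the outputs split (-9 vs -144).
before: tmp=-7, then ((-(tmp + a)) >= max(8, -6)) is false, then res=0, then (i=-1), then res=0, then (k=0), then res=0, then (k=1), then res=3, then (i=0), then res=6, then (k=0), then res=6, then (k=1), then res=9, then res=9, then returns -9
after: tmp=-7, then ((-(tmp - a)) >= max(8, -6)) is true, then a=6, then res=0, then (i=-1), then res=0, then (k=0), then res=0, then (k=1), then res=3, then (i=0), then res=21, then (k=0), then res=21, then (k=1), then res=24, then val=6, then res=144, then returns -144
verdict: not equivalent; witness: a=1, b=-1


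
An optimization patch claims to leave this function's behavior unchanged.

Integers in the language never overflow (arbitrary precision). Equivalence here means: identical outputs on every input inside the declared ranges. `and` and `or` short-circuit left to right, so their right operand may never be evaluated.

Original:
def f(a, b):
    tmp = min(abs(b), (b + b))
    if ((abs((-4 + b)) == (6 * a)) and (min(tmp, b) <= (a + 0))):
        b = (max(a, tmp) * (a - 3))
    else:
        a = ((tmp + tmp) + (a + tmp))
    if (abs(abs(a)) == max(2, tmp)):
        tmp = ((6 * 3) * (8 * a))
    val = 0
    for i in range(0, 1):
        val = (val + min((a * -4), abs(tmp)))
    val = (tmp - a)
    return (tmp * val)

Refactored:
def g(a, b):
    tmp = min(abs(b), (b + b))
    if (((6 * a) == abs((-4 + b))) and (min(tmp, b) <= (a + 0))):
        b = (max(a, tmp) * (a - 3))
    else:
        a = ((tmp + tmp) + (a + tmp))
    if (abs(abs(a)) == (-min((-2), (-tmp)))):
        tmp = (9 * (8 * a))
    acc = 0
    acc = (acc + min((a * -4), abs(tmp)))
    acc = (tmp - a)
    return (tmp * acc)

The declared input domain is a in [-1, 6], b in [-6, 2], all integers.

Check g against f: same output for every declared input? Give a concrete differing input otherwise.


There is a counterexample at a=-1, b=1: 82368 on one side, 20448 on the other.
f: tmp := 1 | ((abs((-4 + b)) == (6 * a)) and (min(tmp, b) <= (a + 0))): false | a := 2 | (abs(abs(a)) == max(2, tmp)): true | tmp := 288 | val := 0 | iter i=0: | val := -8 | val := 286 | result 82368
g: tmp := 1 | (((6 * a) == abs((-4 + b))) and (min(tmp, b) <= (a + 0))): false | a := 2 | (abs(abs(a)) == (-min((-2), (-tmp)))): true | tmp := 144 | acc := 0 | acc := -8 | acc := 142 | result 20448
verdict: not equivalent; witness: a=-1, b=1


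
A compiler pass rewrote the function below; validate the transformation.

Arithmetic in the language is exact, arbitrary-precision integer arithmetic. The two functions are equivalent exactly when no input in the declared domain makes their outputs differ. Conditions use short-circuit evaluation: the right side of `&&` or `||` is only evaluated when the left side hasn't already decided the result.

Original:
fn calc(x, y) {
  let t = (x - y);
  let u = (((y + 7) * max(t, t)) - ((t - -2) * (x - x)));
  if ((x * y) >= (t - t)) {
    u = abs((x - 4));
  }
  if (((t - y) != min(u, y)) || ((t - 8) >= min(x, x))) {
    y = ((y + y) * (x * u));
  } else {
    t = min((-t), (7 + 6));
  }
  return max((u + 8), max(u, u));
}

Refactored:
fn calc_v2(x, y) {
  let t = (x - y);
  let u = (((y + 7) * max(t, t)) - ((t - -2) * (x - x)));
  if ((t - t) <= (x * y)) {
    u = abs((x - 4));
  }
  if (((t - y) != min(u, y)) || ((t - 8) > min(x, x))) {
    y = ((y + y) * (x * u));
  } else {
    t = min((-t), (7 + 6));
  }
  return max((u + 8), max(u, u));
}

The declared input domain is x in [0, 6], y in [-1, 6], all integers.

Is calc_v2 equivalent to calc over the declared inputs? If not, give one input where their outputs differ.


The edit looks behavioral (`((t - 8) >= min(x, x))` became `((t - 8) > min(x, x))`), but over these ranges it never changes the outcome; all 56 inputs agree.
verdict: equivalent


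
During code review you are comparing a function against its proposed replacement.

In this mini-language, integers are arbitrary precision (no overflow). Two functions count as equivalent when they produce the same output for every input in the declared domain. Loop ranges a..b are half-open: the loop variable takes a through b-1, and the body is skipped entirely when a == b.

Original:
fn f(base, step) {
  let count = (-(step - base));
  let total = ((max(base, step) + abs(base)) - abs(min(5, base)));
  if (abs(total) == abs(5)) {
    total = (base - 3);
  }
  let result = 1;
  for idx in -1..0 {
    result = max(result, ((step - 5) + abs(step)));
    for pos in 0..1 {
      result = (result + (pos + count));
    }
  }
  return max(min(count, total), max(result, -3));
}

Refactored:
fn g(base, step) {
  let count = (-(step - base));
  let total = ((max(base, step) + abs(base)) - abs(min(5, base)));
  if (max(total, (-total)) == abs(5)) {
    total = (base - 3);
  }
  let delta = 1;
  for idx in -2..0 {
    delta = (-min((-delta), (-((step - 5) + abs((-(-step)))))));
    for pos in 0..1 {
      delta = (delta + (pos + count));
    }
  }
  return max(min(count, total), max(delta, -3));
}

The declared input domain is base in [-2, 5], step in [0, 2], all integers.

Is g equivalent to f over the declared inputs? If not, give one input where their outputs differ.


Input base=-2, step=0: -1 from f versus -2 from g.
verdict: not equivalent; witness: base=-2, step=0


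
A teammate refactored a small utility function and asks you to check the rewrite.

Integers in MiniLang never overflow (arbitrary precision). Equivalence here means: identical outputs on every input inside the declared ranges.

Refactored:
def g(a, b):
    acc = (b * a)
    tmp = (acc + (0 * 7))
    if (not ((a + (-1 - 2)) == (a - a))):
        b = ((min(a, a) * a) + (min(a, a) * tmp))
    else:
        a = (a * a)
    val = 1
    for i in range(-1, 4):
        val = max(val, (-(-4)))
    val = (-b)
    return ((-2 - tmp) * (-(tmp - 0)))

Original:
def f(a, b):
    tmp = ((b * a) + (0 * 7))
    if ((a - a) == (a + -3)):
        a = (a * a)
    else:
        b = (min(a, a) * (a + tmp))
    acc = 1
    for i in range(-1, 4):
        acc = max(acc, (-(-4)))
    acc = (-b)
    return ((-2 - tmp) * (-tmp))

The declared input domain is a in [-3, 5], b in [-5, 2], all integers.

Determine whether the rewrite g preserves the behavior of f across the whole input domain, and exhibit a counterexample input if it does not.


Behavior is preserved: although statement counts differ; and local variable names differ; and arithmetic usage differs; and min/max/abs usage differs; and constant usage differs; and boolean connective usage differs, the outputs never diverge.
One worked example (a=1, b=-5) — f: tmp = -5; ((a - a) == (a + -3)) -> false; b = -4; acc = 1; [i=-1]; acc = 4; [i=0]; acc = 4; [i=1]; acc = 4; [i=2]; acc = 4; [i=3]; acc = 4; acc = 4; return 15; g: acc = -5; tmp = -5; (not ((a + (-1 - 2)) == (a - a))) -> true; b = -4; val = 1; [i=-1]; val = 4; [i=0]; val = 4; [i=1]; val = 4; [i=2]; val = 4; [i=3]; val = 4; val = 4; return 15; agreement on 15.
Every one of the 72 inputs gives matching results.
verdict: equivalent


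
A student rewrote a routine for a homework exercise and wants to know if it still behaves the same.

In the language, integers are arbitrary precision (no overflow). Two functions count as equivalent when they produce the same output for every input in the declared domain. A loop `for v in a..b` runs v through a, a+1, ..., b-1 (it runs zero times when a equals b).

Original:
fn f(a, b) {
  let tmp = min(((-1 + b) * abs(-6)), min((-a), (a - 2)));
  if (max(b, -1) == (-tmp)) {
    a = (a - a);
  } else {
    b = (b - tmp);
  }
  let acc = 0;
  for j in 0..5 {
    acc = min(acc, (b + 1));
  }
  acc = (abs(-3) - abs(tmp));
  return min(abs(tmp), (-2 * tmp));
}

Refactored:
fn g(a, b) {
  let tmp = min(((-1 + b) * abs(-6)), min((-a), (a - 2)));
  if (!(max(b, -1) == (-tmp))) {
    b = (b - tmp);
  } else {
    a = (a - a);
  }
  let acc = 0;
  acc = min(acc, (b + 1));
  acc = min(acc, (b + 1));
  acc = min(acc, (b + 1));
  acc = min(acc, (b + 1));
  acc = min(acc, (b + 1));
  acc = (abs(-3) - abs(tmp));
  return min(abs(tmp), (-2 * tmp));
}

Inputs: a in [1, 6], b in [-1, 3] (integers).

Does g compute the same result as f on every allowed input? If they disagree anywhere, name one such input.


Although constant usage differs; and min/max/abs usage differs; and local variable names differ; and boolean connective usage differs; and statement counts differ; and loop structure differs; and arithmetic usage differs, 30/30 inputs agree.
verdict: equivalent


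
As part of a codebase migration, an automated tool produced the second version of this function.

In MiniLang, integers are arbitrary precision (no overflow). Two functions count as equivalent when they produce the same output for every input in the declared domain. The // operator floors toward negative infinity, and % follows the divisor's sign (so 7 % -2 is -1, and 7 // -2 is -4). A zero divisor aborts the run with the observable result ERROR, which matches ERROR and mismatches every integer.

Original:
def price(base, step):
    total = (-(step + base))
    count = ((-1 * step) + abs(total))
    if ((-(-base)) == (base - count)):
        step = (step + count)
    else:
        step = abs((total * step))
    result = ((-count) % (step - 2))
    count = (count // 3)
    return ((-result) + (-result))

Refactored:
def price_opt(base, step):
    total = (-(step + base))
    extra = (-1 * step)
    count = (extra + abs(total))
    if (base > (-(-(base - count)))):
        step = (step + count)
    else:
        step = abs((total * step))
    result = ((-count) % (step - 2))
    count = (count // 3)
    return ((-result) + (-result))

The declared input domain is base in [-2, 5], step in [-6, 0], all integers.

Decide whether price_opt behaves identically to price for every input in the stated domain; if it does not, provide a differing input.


These are not equivalent — on base=-2, step=-6 the outputs split (-64 vs -8).
price: total becomes 8; next count becomes 14; next ((-(-base)) == (base - count)) evaluates to false; next step becomes 48; next result becomes 32; next count becomes 4; next final value -64
price_opt: total becomes 8; next extra becomes 6; next count becomes 14; next (base > (-(-(base - count)))) evaluates to true; next step becomes 8; next result becomes 4; next count becomes 4; next final value -8
verdict: not equivalent; witness: base=-2, step=-6


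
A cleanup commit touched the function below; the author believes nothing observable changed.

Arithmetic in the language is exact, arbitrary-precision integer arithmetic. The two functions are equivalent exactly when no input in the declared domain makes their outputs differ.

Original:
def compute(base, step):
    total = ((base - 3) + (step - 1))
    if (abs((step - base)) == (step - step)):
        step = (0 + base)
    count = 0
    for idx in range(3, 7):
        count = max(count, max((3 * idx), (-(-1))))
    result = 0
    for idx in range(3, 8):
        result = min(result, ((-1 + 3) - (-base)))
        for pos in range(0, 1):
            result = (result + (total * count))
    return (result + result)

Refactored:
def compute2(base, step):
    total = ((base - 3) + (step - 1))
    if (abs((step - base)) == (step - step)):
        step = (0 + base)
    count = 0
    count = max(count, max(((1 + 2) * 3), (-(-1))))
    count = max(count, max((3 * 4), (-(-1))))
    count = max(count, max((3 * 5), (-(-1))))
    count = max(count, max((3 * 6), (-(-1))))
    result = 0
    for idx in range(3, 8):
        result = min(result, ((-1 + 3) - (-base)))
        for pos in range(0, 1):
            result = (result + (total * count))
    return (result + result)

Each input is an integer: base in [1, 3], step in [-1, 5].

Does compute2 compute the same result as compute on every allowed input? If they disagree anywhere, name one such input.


The two versions differ — the changes include min/max/abs usage differs, and arithmetic usage differs, and statement counts differ, and loop structure differs, and constant usage differs.
One worked example (base=2, step=2) — compute: total = 0; (abs((step - base)) == (step - step)) -> true; step = 2; count = 0; [idx=3]; count = 9; [idx=4]; count = 12; [idx=5]; count = 15; [idx=6]; count = 18; result = 0; [idx=3]; result = 0; [pos=0]; result = 0; [idx=4]; result = 0; [pos=0]; result = 0; [idx=5]; result = 0; [pos=0]; result = 0; [idx=6]; result = 0; [pos=0]; result = 0; [idx=7]; result = 0; [pos=0]; result = 0; return 0; compute2: total = 0; (abs((step - base)) == (step - step)) -> true; step = 2; count = 0; count = 9; count = 12; count = 15; count = 18; result = 0; [idx=3]; result = 0; [pos=0]; result = 0; [idx=4]; result = 0; [pos=0]; result = 0; [idx=5]; result = 0; [pos=0]; result = 0; [idx=6]; result = 0; [pos=0]; result = 0; [idx=7]; result = 0; [pos=0]; result = 0; return 0; agreement on 0.
Sweeping the whole domain (21 inputs) finds no disagreement.
verdict: equivalent


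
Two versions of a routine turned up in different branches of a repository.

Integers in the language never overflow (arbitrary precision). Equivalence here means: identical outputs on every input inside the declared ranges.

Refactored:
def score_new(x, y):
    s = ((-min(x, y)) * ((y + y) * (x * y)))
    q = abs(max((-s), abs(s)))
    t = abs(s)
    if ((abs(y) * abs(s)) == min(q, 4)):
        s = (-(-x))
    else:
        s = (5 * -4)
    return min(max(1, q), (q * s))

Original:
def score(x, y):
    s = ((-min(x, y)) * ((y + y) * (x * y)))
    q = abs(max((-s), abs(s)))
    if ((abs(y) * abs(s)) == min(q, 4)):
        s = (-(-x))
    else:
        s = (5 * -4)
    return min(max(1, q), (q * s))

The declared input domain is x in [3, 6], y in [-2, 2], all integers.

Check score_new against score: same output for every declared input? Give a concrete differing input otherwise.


The two are interchangeable: local variable names differ, statement counts differ, min/max/abs usage differs, and every declared input agrees.
Tracing x=6, y=-2: score: s becomes 96; next q becomes 96; next ((abs(y) * abs(s)) == min(q, 4)) evaluates to false; next s becomes -20; next final value -1920 | score_new: s becomes 96; next q becomes 96; next t becomes 96; next ((abs(y) * abs(s)) == min(q, 4)) evaluates to false; next s becomes -20; next final value -1920 — matching result -1920.
Across all 20 domain points the two functions coincide.
verdict: equivalent


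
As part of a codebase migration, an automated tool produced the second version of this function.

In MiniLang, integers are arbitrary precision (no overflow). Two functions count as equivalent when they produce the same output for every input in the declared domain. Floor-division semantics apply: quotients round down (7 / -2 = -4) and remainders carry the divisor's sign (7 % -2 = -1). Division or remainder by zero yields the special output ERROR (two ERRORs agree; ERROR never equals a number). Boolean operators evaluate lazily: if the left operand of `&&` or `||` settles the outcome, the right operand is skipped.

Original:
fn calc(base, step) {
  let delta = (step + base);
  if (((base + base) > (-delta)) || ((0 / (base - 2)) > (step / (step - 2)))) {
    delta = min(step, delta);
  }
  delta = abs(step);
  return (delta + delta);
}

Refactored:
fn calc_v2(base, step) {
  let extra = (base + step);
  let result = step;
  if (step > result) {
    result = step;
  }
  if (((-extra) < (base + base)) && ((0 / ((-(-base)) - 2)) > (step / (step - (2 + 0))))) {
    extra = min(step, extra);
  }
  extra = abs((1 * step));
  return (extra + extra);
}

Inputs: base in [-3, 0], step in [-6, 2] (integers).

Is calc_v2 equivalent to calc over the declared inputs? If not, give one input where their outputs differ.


Not equivalent: base=-3, step=2 separates them (ERROR vs 4).
calc: delta becomes -1; next hits division by zero so the output is ERROR
calc_v2: extra becomes -1; next result becomes 2; next (step > result) evaluates to false; next (((-extra) < (base + base)) && ((0 / ((-(-base)) - 2)) > (step / (step - (2 + 0))))) evaluates to false; next extra becomes 2; next final value 4
verdict: not equivalent; witness: base=-3, step=2
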